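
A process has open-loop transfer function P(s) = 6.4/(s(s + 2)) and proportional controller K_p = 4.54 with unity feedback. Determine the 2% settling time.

T_s ≈ 4 s

The closed-loop denominator s² + 2s + 29.06 gives ω_n = √29.06 = 5.39 and ζ = 2/(2ω_n) = 0.1855.
2% settling time T_s ≈ 4/(ζω_n) = 4/1 = 4 s.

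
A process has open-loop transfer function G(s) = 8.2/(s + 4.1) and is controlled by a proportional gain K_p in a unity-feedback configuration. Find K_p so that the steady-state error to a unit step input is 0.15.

K_p = 2.83

Steady-state error for a unit step on this type-0 loop is 1/(1 + K_p·G(0)).
G(0) = 2. Require 1/(1 + K_p·2) = 0.15, so 1 + 2·K_p = 6.667.
K_p = (6.667 − 1)/2 = 2.83.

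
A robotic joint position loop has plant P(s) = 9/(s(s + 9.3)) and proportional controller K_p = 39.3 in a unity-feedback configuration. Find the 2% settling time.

T_s ≈ 0.86 s

Closed-loop characteristic equation: s² + 9.3s + 353.7 = 0, so ω_n = 18.81 rad/s and ζ = 9.3/(2·18.81) = 0.2472.
2% settling time T_s ≈ 4/(ζω_n) = 4/4.65 = 0.86 s.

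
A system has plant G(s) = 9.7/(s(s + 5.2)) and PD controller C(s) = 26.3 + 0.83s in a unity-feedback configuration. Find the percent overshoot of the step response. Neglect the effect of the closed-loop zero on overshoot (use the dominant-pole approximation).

Forward path: (26.3 + 0.83s)·9.7/(s(s+5.2)). The closed-loop characteristic equation is s² + (5.2 + 9.7·0.83)s + 9.7·26.3 = 0.
That is s² + 13.25s + 255.1 = 0, so ω_n = 15.97 rad/s and ζ = 13.25/(2·15.97) = 0.4148.
%OS = 100·exp(−πζ/√(1−ζ²)) = 23.9%.

23.9%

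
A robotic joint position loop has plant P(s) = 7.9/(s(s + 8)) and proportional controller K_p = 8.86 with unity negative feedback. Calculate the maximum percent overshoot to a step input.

18.1%

The closed-loop denominator s² + 8s + 69.99 gives ω_n = √69.99 = 8.366 and ζ = 8/(2ω_n) = 0.4781.
%OS = 100·exp(−πζ/√(1−ζ²)) = 100·exp(−π·0.4781/√0.7714) = 18.1%.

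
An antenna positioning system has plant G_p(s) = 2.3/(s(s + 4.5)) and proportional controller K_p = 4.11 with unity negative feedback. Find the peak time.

T_p = 1.5 s

From 1 + K_pG_p(s) = 0: s² + 4.5s + 9.453 = 0 ⇒ ω_n = 3.075, ζ = 0.7318.
Damped frequency ω_d = ω_n√(1−ζ²) = 2.095 rad/s, so peak time T_p = π/ω_d = 1.5 s.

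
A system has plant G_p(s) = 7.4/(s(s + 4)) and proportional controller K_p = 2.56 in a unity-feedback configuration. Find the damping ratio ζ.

ζ = 0.46

1 + K_p·G_p(s) = 0 gives s² + 4s + 18.94 = 0.
So ω_n² = 18.94 ⇒ ω_n = 4.352 rad/s, and ζ = 4/(2ω_n) = 0.46.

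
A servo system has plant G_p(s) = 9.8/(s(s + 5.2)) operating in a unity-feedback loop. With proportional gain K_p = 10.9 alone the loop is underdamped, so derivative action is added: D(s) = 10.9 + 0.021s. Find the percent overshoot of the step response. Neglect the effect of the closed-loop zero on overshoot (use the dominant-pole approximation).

42.7%

Forward path: (10.9 + 0.021s)·9.8/(s(s+5.2)). The closed-loop characteristic equation is s² + (5.2 + 9.8·0.021)s + 9.8·10.9 = 0.
That is s² + 5.406s + 106.8 = 0, so ω_n = 10.34 rad/s and ζ = 5.406/(2·10.34) = 0.2615.
%OS = 100·exp(−πζ/√(1−ζ²)) = 42.7%.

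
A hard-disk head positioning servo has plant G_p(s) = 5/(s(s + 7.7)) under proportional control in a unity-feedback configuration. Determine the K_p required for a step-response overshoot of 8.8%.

From %OS = 100·exp(−πζ/√(1−ζ²)) = 8.8%, ζ = −ln(0.088)/√(π²+ln²(0.088)) = 0.6119.
Characteristic equation s² + 7.7s + 5K_p = 0 gives ζ = 7.7/(2√(5K_p)).
Setting ζ = 0.6119: √(5K_p) = 7.7/(2·0.6119) = 6.292, so K_p = 39.59/5 = 7.92.

K_p = 7.92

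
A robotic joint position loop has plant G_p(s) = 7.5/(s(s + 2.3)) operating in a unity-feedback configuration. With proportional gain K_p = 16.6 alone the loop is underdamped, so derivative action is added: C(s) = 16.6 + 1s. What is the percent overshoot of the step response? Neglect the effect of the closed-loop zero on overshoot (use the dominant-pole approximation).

21.5%

Forward path: (16.6 + 1s)·7.5/(s(s+2.3)). The closed-loop characteristic equation is s² + (2.3 + 7.5·1)s + 7.5·16.6 = 0.
That is s² + 9.8s + 124.5 = 0, so ω_n = 11.16 rad/s and ζ = 9.8/(2·11.16) = 0.4391.
%OS = 100·exp(−πζ/√(1−ζ²)) = 21.5%.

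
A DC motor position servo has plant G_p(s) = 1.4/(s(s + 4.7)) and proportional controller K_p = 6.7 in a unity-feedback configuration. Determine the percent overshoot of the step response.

The closed-loop denominator s² + 4.7s + 9.38 gives ω_n = √9.38 = 3.063 and ζ = 4.7/(2ω_n) = 0.7673.
%OS = 100·exp(−πζ/√(1−ζ²)) = 100·exp(−π·0.7673/√0.4112) = 2.33%.

2.33%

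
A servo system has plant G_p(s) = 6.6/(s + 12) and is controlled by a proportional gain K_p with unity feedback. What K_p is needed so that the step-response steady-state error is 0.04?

K_p = 43.6

Steady-state error for a unit step on this type-0 loop is 1/(1 + K_p·G_p(0)).
G_p(0) = 0.55. Require 1/(1 + K_p·0.55) = 0.04, so 1 + 0.55·K_p = 25.
K_p = (25 − 1)/0.55 = 43.6.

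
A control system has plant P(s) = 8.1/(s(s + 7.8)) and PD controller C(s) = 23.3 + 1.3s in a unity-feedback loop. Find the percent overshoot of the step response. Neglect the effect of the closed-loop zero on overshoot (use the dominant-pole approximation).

Forward path: (23.3 + 1.3s)·8.1/(s(s+7.8)). The closed-loop characteristic equation is s² + (7.8 + 8.1·1.3)s + 8.1·23.3 = 0.
That is s² + 18.33s + 188.7 = 0, so ω_n = 13.74 rad/s and ζ = 18.33/(2·13.74) = 0.6671.
%OS = 100·exp(−πζ/√(1−ζ²)) = 6%.

6%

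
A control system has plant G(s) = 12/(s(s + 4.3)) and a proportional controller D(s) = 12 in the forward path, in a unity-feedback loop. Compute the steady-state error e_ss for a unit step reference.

The open loop D(s)G(s) has a pole at the origin (type 1), so the static position error constant is infinite and e_ss = 1/(1+∞) = 0.

0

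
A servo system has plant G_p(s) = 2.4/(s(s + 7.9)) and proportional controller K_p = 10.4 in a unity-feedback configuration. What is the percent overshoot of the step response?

Closed-loop characteristic equation: s² + 7.9s + 24.96 = 0, so ω_n = 4.996 rad/s and ζ = 7.9/(2·4.996) = 0.7906.
%OS = 100·exp(−πζ/√(1−ζ²)) = 100·exp(−π·0.7906/√0.3749) = 1.73%.

1.73%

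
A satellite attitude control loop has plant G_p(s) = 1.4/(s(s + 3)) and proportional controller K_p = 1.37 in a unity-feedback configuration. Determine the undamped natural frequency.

ω_n = 1.38 rad/s

1 + K_p·G_p(s) = 0 gives s² + 3s + 1.918 = 0.
So ω_n² = 1.918 ⇒ ω_n = 1.385 rad/s, and ζ = 3/(2ω_n) = 1.08.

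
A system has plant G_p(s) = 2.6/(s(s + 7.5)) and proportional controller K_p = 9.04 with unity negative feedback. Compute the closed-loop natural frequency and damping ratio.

The closed-loop denominator is s(s+7.5) + 9.04·2.6 = s² + 7.5s + 23.5.
Matching s² + 2ζω_n s + ω_n²: ω_n = √23.5 = 4.848 rad/s and 2ζω_n = 7.5, so ζ = 7.5/(2·4.848) = 0.774.

ω_n = 4.85 rad/s, ζ = 0.774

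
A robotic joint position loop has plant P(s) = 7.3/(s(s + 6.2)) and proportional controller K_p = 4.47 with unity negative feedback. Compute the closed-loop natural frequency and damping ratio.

1 + K_p·P(s) = 0 gives s² + 6.2s + 32.63 = 0.
So ω_n² = 32.63 ⇒ ω_n = 5.712 rad/s, and ζ = 6.2/(2ω_n) = 0.543.

ω_n = 5.71 rad/s, ζ = 0.543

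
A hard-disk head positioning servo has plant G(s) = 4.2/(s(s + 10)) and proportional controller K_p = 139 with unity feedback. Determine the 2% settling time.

T_s ≈ 0.8 s

The closed-loop denominator s² + 10s + 583.8 gives ω_n = √583.8 = 24.16 and ζ = 10/(2ω_n) = 0.2069.
2% settling time T_s ≈ 4/(ζω_n) = 4/5 = 0.8 s.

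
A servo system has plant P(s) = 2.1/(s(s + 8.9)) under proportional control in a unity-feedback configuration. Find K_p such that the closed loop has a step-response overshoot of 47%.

K_p = 173

From %OS = 100·exp(−πζ/√(1−ζ²)) = 47%, ζ = −ln(0.47)/√(π²+ln²(0.47)) = 0.2337.
Characteristic equation s² + 8.9s + 2.1K_p = 0 gives ζ = 8.9/(2√(2.1K_p)).
Setting ζ = 0.2337: √(2.1K_p) = 8.9/(2·0.2337) = 19.04, so K_p = 362.6/2.1 = 173.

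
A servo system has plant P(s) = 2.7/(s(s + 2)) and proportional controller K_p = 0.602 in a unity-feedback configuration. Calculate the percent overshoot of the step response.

From 1 + K_pP(s) = 0: s² + 2s + 1.625 = 0 ⇒ ω_n = 1.275, ζ = 0.7844.
%OS = 100·exp(−πζ/√(1−ζ²)) = 100·exp(−π·0.7844/√0.3848) = 1.88%.

1.88%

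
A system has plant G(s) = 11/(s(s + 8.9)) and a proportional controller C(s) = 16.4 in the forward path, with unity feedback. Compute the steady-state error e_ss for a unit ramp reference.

0.0493

The loop has one pole at the origin (type 1). Velocity error constant K_v = lim_{s→0} s·C(s)G(s) = 16.4·11/8.9 = 20.27.
Steady-state error to a unit ramp: e_ss = 1/K_v = 0.0493.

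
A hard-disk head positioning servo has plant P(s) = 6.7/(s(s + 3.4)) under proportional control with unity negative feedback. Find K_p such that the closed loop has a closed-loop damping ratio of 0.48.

Closed-loop characteristic equation: s² + 3.4s + K_p·6.7 = 0.
So ω_n = √(6.7K_p) and 2ζω_n = 3.4, giving ζ = 3.4/(2√(6.7K_p)).
Setting ζ = 0.48: √(6.7K_p) = 3.4/(2·0.48) = 3.542, so K_p = 12.54/6.7 = 1.87.

K_p = 1.87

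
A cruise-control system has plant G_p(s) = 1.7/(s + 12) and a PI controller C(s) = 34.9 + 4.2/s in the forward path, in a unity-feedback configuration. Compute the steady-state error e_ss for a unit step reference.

The open loop C(s)G_p(s) has a pole at the origin (type 1), so the static position error constant is infinite and e_ss = 1/(1+∞) = 0.

0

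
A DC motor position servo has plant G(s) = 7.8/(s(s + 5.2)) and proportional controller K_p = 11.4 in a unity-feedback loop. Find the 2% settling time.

From 1 + K_pG(s) = 0: s² + 5.2s + 88.92 = 0 ⇒ ω_n = 9.43, ζ = 0.2757.
2% settling time T_s ≈ 4/(ζω_n) = 4/2.6 = 1.54 s.

T_s ≈ 1.54 s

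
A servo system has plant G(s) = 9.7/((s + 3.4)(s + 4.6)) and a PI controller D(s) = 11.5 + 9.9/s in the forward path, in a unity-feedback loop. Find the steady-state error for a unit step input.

0

The open loop D(s)G(s) has a pole at the origin (type 1), so the static position error constant is infinite and e_ss = 1/(1+∞) = 0.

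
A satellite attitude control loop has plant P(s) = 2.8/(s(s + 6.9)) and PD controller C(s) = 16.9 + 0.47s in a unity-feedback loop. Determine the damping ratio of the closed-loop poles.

Forward path: (16.9 + 0.47s)·2.8/(s(s+6.9)). The closed-loop characteristic equation is s² + (6.9 + 2.8·0.47)s + 2.8·16.9 = 0.
That is s² + 8.216s + 47.32 = 0, so ω_n = 6.879 rad/s and ζ = 8.216/(2·6.879) = 0.5972.

ζ = 0.597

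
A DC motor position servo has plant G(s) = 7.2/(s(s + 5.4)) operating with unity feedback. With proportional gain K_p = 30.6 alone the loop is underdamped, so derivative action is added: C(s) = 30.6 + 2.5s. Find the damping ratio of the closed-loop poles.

Forward path: (30.6 + 2.5s)·7.2/(s(s+5.4)). The closed-loop characteristic equation is s² + (5.4 + 7.2·2.5)s + 7.2·30.6 = 0.
That is s² + 23.4s + 220.3 = 0, so ω_n = 14.84 rad/s and ζ = 23.4/(2·14.84) = 0.7882.

ζ = 0.788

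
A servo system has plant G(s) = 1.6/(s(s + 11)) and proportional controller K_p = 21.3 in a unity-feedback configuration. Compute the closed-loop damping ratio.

With unity feedback the closed-loop characteristic equation is s² + 11s + 21.3·1.6 = s² + 11s + 34.08 = 0.
So ω_n² = 34.08 ⇒ ω_n = 5.838 rad/s, and ζ = 11/(2ω_n) = 0.942.

ζ = 0.942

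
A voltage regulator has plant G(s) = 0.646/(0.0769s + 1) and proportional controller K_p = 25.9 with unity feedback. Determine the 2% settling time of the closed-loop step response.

Closed loop: T(s) = K_p·G/(1+K_p·G) = 16.73/(0.0769s + 1 + 16.73), with pole at s = −(1 + 16.73)/0.0769 = −230.6.
τ = 1/230.6 = 0.004337 s, so 2% settling time ≈ 4τ = 0.0173 s.

T_s ≈ 0.0173 s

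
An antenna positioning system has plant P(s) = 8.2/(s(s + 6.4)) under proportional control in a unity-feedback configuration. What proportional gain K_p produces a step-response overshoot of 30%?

From %OS = 100·exp(−πζ/√(1−ζ²)) = 30%, ζ = −ln(0.3)/√(π²+ln²(0.3)) = 0.3579.
Characteristic equation s² + 6.4s + 8.2K_p = 0 gives ζ = 6.4/(2√(8.2K_p)).
Setting ζ = 0.3579: √(8.2K_p) = 6.4/(2·0.3579) = 8.942, so K_p = 79.96/8.2 = 9.75.

K_p = 9.75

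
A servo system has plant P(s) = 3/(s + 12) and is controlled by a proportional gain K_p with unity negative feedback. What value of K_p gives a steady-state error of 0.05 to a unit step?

For a type-0 loop with proportional control, e_ss = 1/(1 + K_p·P(0)).
P(0) = 0.25. Require 1/(1 + K_p·0.25) = 0.05, so 1 + 0.25·K_p = 20.
K_p = (20 − 1)/0.25 = 76.

K_p = 76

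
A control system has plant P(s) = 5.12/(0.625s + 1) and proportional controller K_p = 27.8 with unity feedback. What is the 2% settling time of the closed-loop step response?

T_s ≈ 0.0174 s

Closed loop: T(s) = K_p·P/(1+K_p·P) = 142.3/(0.625s + 1 + 142.3), with pole at s = −(1 + 142.3)/0.625 = −229.3.
τ = 1/229.3 = 0.00436 s, so 2% settling time ≈ 4τ = 0.0174 s.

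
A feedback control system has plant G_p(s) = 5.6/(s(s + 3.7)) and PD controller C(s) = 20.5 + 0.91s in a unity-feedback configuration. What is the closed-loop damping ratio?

ζ = 0.41

Forward path: (20.5 + 0.91s)·5.6/(s(s+3.7)). The closed-loop characteristic equation is s² + (3.7 + 5.6·0.91)s + 5.6·20.5 = 0.
That is s² + 8.796s + 114.8 = 0, so ω_n = 10.71 rad/s and ζ = 8.796/(2·10.71) = 0.4105.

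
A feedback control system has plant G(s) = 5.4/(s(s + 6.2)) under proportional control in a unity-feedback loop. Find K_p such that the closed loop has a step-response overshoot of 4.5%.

K_p = 3.61

From %OS = 100·exp(−πζ/√(1−ζ²)) = 4.5%, ζ = −ln(0.045)/√(π²+ln²(0.045)) = 0.7025.
Characteristic equation s² + 6.2s + 5.4K_p = 0 gives ζ = 6.2/(2√(5.4K_p)).
Setting ζ = 0.7025: √(5.4K_p) = 6.2/(2·0.7025) = 4.413, so K_p = 19.47/5.4 = 3.61.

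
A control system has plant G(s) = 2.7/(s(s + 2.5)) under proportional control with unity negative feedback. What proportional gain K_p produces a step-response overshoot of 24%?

From %OS = 100·exp(−πζ/√(1−ζ²)) = 24%, ζ = −ln(0.24)/√(π²+ln²(0.24)) = 0.4136.
Characteristic equation s² + 2.5s + 2.7K_p = 0 gives ζ = 2.5/(2√(2.7K_p)).
Setting ζ = 0.4136: √(2.7K_p) = 2.5/(2·0.4136) = 3.022, so K_p = 9.134/2.7 = 3.38.

K_p = 3.38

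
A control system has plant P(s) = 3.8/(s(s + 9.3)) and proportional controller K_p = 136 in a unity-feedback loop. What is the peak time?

T_p = 0.141 s

Closed-loop characteristic equation: s² + 9.3s + 516.8 = 0, so ω_n = 22.73 rad/s and ζ = 9.3/(2·22.73) = 0.2045.
Damped frequency ω_d = ω_n√(1−ζ²) = 22.25 rad/s, so peak time T_p = π/ω_d = 0.141 s.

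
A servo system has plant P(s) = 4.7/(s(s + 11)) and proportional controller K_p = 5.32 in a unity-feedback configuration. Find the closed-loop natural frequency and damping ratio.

The closed-loop denominator is s(s+11) + 5.32·4.7 = s² + 11s + 25.
So ω_n² = 25 ⇒ ω_n = 5 rad/s, and ζ = 11/(2ω_n) = 1.1.

ω_n = 5 rad/s, ζ = 1.1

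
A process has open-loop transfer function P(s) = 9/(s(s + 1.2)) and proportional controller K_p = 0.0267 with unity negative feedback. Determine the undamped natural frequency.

ω_n = 0.49 rad/s

With unity feedback the closed-loop characteristic equation is s² + 1.2s + 0.0267·9 = s² + 1.2s + 0.2403 = 0.
Matching s² + 2ζω_n s + ω_n²: ω_n = √0.2403 = 0.4902 rad/s and 2ζω_n = 1.2, so ζ = 1.2/(2·0.4902) = 1.22.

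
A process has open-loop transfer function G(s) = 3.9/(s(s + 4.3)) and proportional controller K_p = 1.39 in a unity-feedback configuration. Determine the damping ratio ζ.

1 + K_p·G(s) = 0 gives s² + 4.3s + 5.421 = 0.
So ω_n² = 5.421 ⇒ ω_n = 2.328 rad/s, and ζ = 4.3/(2ω_n) = 0.923.

ζ = 0.923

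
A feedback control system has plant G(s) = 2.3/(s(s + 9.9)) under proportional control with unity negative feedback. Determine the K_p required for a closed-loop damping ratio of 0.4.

Closed-loop characteristic equation: s² + 9.9s + K_p·2.3 = 0.
So ω_n = √(2.3K_p) and 2ζω_n = 9.9, giving ζ = 9.9/(2√(2.3K_p)).
Setting ζ = 0.4: √(2.3K_p) = 9.9/(2·0.4) = 12.38, so K_p = 153.1/2.3 = 66.6.

K_p = 66.6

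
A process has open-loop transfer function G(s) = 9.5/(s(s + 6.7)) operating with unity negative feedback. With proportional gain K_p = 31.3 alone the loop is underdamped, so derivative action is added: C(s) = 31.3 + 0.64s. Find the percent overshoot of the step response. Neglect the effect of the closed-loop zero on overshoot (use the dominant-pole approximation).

28.6%

Forward path: (31.3 + 0.64s)·9.5/(s(s+6.7)). The closed-loop characteristic equation is s² + (6.7 + 9.5·0.64)s + 9.5·31.3 = 0.
That is s² + 12.78s + 297.4 = 0, so ω_n = 17.24 rad/s and ζ = 12.78/(2·17.24) = 0.3706.
%OS = 100·exp(−πζ/√(1−ζ²)) = 28.6%.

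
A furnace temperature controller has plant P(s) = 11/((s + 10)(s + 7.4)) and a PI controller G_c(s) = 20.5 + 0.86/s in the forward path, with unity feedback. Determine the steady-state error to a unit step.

0

The open loop G_c(s)P(s) has a pole at the origin (type 1), so the static position error constant is infinite and e_ss = 1/(1+∞) = 0.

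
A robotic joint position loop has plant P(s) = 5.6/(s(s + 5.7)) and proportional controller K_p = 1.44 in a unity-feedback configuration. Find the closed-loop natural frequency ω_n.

1 + K_p·P(s) = 0 gives s² + 5.7s + 8.064 = 0.
So ω_n² = 8.064 ⇒ ω_n = 2.84 rad/s, and ζ = 5.7/(2ω_n) = 1.

ω_n = 2.84 rad/s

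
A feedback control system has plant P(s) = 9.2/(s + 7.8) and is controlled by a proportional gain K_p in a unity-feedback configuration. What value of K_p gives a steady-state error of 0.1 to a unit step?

K_p = 7.63

The loop is type 0, so e_ss(step) = 1/(1 + K_pos) with K_pos = K_p·P(0).
P(0) = 1.179. Require 1/(1 + K_p·1.179) = 0.1, so 1 + 1.179·K_p = 10.
K_p = (10 − 1)/1.179 = 7.63.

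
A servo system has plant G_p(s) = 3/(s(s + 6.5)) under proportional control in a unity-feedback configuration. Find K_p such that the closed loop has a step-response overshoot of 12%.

K_p = 11.3

From %OS = 100·exp(−πζ/√(1−ζ²)) = 12%, ζ = −ln(0.12)/√(π²+ln²(0.12)) = 0.5594.
Characteristic equation s² + 6.5s + 3K_p = 0 gives ζ = 6.5/(2√(3K_p)).
Setting ζ = 0.5594: √(3K_p) = 6.5/(2·0.5594) = 5.81, so K_p = 33.75/3 = 11.3.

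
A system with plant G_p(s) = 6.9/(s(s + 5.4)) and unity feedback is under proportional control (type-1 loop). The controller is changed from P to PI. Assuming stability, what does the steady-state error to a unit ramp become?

0

The integrator raises the loop to type 2, so K_v → ∞ and e_ss to a ramp is zero.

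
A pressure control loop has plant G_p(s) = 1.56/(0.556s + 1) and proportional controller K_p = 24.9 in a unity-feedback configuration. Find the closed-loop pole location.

Closed loop: T(s) = K_p·G_p/(1+K_p·G_p) = 38.84/(0.556s + 1 + 38.84), with pole at s = −(1 + 38.84)/0.556 = −71.66.

s = -71.66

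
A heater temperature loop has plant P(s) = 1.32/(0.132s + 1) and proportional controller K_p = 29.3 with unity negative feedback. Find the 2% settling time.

T_s ≈ 0.0133 s

Closed loop: T(s) = K_p·P/(1+K_p·P) = 38.68/(0.132s + 1 + 38.68), with pole at s = −(1 + 38.68)/0.132 = −300.6.
τ = 1/300.6 = 0.003327 s, so 2% settling time ≈ 4τ = 0.0133 s.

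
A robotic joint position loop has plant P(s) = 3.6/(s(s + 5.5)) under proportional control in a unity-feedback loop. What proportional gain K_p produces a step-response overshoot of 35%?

From %OS = 100·exp(−πζ/√(1−ζ²)) = 35%, ζ = −ln(0.35)/√(π²+ln²(0.35)) = 0.3169.
Characteristic equation s² + 5.5s + 3.6K_p = 0 gives ζ = 5.5/(2√(3.6K_p)).
Setting ζ = 0.3169: √(3.6K_p) = 5.5/(2·0.3169) = 8.677, so K_p = 75.29/3.6 = 20.9.

K_p = 20.9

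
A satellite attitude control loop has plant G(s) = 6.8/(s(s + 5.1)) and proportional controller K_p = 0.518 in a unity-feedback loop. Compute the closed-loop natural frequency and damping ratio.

The closed-loop denominator is s(s+5.1) + 0.518·6.8 = s² + 5.1s + 3.522.
So ω_n² = 3.522 ⇒ ω_n = 1.877 rad/s, and ζ = 5.1/(2ω_n) = 1.36.

ω_n = 1.88 rad/s, ζ = 1.36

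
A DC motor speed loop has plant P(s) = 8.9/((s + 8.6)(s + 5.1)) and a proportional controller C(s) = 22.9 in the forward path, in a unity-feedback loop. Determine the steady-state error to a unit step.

The loop is type 0. Static position error constant K_pos = C(0)·P(0) = 22.9·0.2029 = 4.647.
Steady-state error to a unit step: e_ss = 1/(1+K_pos) = 1/5.647 = 0.177.

0.177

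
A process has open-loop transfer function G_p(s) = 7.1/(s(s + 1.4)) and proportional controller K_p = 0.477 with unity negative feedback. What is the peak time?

Closed-loop characteristic equation: s² + 1.4s + 3.387 = 0, so ω_n = 1.84 rad/s and ζ = 1.4/(2·1.84) = 0.3804.
Damped frequency ω_d = ω_n√(1−ζ²) = 1.702 rad/s, so peak time T_p = π/ω_d = 1.85 s.

T_p = 1.85 s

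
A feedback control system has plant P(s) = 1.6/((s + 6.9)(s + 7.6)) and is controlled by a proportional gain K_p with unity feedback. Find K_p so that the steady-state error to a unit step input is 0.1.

K_p = 295

The loop is type 0, so e_ss(step) = 1/(1 + K_pos) with K_pos = K_p·P(0).
P(0) = 0.03051. Require 1/(1 + K_p·0.03051) = 0.1, so 1 + 0.03051·K_p = 10.
K_p = (10 − 1)/0.03051 = 295.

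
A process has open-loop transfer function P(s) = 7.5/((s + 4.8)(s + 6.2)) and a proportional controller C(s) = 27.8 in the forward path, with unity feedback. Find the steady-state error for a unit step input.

The loop is type 0. Static position error constant K_pos = C(0)·P(0) = 27.8·0.252 = 7.006.
Steady-state error to a unit step: e_ss = 1/(1+K_pos) = 1/8.006 = 0.125.

0.125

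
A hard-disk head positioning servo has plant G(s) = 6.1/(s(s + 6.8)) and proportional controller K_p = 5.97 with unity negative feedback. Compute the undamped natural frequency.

With unity feedback the closed-loop characteristic equation is s² + 6.8s + 5.97·6.1 = s² + 6.8s + 36.42 = 0.
So ω_n² = 36.42 ⇒ ω_n = 6.035 rad/s, and ζ = 6.8/(2ω_n) = 0.563.

ω_n = 6.03 rad/s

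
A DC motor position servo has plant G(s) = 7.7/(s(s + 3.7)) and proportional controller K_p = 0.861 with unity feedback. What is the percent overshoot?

The closed-loop denominator s² + 3.7s + 6.63 gives ω_n = √6.63 = 2.575 and ζ = 3.7/(2ω_n) = 0.7185.
%OS = 100·exp(−πζ/√(1−ζ²)) = 100·exp(−π·0.7185/√0.4838) = 3.9%.

3.9%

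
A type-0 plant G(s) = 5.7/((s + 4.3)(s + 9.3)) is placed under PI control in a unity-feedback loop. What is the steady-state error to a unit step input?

0

The PI controller's integrator makes the forward path type 1, so e_ss to a step is zero.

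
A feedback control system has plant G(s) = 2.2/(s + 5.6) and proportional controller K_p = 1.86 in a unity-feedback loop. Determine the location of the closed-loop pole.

Closed-loop transfer function: T(s) = K_p·G(s)/(1 + K_p·G(s)) = 4.092/(s + 5.6 + 4.092) = 4.092/(s + 9.692).
The closed-loop pole is at s = −9.692.

s = -9.692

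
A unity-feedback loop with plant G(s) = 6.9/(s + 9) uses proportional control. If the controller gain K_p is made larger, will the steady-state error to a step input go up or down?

The position error constant K_pos = K_p·G(0) grows with K_p, and e_ss = 1/(1+K_pos) falls.

decrease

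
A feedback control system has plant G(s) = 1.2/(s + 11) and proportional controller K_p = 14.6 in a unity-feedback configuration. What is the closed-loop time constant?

Closed-loop transfer function: T(s) = K_p·G(s)/(1 + K_p·G(s)) = 17.52/(s + 11 + 17.52) = 17.52/(s + 28.52).
Time constant τ = 1/28.52 = 0.0351 s.

τ = 0.0351 s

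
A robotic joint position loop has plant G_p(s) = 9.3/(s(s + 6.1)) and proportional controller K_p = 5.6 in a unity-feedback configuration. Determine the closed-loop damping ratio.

With unity feedback the closed-loop characteristic equation is s² + 6.1s + 5.6·9.3 = s² + 6.1s + 52.08 = 0.
So ω_n² = 52.08 ⇒ ω_n = 7.217 rad/s, and ζ = 6.1/(2ω_n) = 0.423.

ζ = 0.423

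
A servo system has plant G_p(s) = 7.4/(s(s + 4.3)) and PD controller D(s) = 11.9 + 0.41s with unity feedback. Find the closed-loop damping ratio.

Forward path: (11.9 + 0.41s)·7.4/(s(s+4.3)). The closed-loop characteristic equation is s² + (4.3 + 7.4·0.41)s + 7.4·11.9 = 0.
That is s² + 7.334s + 88.06 = 0, so ω_n = 9.384 rad/s and ζ = 7.334/(2·9.384) = 0.3908.

ζ = 0.391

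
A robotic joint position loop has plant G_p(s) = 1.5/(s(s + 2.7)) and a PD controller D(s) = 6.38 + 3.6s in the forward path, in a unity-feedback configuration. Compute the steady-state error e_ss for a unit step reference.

The open loop D(s)G_p(s) has a pole at the origin (type 1), so the static position error constant is infinite and e_ss = 1/(1+∞) = 0.

0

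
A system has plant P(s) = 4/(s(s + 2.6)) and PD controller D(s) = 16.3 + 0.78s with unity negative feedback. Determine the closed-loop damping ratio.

Forward path: (16.3 + 0.78s)·4/(s(s+2.6)). The closed-loop characteristic equation is s² + (2.6 + 4·0.78)s + 4·16.3 = 0.
That is s² + 5.72s + 65.2 = 0, so ω_n = 8.075 rad/s and ζ = 5.72/(2·8.075) = 0.3542.

ζ = 0.354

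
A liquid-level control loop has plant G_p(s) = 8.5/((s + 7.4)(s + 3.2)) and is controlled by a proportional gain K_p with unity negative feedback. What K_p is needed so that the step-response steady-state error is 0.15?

The loop is type 0, so e_ss(step) = 1/(1 + K_pos) with K_pos = K_p·G_p(0).
G_p(0) = 0.359. Require 1/(1 + K_p·0.359) = 0.15, so 1 + 0.359·K_p = 6.667.
K_p = (6.667 − 1)/0.359 = 15.8.

K_p = 15.8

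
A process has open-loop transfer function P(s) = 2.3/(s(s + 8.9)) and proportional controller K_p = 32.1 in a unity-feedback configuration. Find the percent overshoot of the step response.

The closed-loop denominator s² + 8.9s + 73.83 gives ω_n = √73.83 = 8.592 and ζ = 8.9/(2ω_n) = 0.5179.
%OS = 100·exp(−πζ/√(1−ζ²)) = 100·exp(−π·0.5179/√0.7318) = 14.9%.

14.9%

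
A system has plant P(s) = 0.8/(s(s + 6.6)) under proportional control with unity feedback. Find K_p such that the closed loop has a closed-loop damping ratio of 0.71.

K_p = 27

Closed-loop characteristic equation: s² + 6.6s + K_p·0.8 = 0.
So ω_n = √(0.8K_p) and 2ζω_n = 6.6, giving ζ = 6.6/(2√(0.8K_p)).
Setting ζ = 0.71: √(0.8K_p) = 6.6/(2·0.71) = 4.648, so K_p = 21.6/0.8 = 27.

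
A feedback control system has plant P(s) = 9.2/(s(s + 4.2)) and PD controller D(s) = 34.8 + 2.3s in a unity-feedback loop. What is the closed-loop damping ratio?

Forward path: (34.8 + 2.3s)·9.2/(s(s+4.2)). The closed-loop characteristic equation is s² + (4.2 + 9.2·2.3)s + 9.2·34.8 = 0.
That is s² + 25.36s + 320.2 = 0, so ω_n = 17.89 rad/s and ζ = 25.36/(2·17.89) = 0.7087.

ζ = 0.709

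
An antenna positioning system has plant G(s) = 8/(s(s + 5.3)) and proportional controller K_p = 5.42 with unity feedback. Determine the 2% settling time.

T_s ≈ 1.51 s

The closed-loop denominator s² + 5.3s + 43.36 gives ω_n = √43.36 = 6.585 and ζ = 5.3/(2ω_n) = 0.4024.
2% settling time T_s ≈ 4/(ζω_n) = 4/2.65 = 1.51 s.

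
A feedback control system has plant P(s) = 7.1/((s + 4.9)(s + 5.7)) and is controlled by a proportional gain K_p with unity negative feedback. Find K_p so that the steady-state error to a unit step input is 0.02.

K_p = 193

The loop is type 0, so e_ss(step) = 1/(1 + K_pos) with K_pos = K_p·P(0).
P(0) = 0.2542. Require 1/(1 + K_p·0.2542) = 0.02, so 1 + 0.2542·K_p = 50.
K_p = (50 − 1)/0.2542 = 193.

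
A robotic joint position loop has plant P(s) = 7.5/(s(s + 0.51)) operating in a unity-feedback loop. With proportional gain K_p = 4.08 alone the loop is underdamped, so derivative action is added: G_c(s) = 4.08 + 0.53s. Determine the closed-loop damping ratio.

Forward path: (4.08 + 0.53s)·7.5/(s(s+0.51)). The closed-loop characteristic equation is s² + (0.51 + 7.5·0.53)s + 7.5·4.08 = 0.
That is s² + 4.485s + 30.6 = 0, so ω_n = 5.532 rad/s and ζ = 4.485/(2·5.532) = 0.4054.

ζ = 0.405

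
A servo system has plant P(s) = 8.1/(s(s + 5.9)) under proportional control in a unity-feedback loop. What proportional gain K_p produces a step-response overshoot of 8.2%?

K_p = 2.77

From %OS = 100·exp(−πζ/√(1−ζ²)) = 8.2%, ζ = −ln(0.082)/√(π²+ln²(0.082)) = 0.6228.
Characteristic equation s² + 5.9s + 8.1K_p = 0 gives ζ = 5.9/(2√(8.1K_p)).
Setting ζ = 0.6228: √(8.1K_p) = 5.9/(2·0.6228) = 4.736, so K_p = 22.43/8.1 = 2.77.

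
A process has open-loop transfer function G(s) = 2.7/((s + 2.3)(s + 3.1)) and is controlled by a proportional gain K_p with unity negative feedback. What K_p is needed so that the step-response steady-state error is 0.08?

K_p = 30.4

For a type-0 loop with proportional control, e_ss = 1/(1 + K_p·G(0)).
G(0) = 0.3787. Require 1/(1 + K_p·0.3787) = 0.08, so 1 + 0.3787·K_p = 12.5.
K_p = (12.5 − 1)/0.3787 = 30.4.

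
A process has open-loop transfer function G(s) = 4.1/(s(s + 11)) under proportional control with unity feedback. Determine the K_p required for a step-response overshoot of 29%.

From %OS = 100·exp(−πζ/√(1−ζ²)) = 29%, ζ = −ln(0.29)/√(π²+ln²(0.29)) = 0.3666.
Characteristic equation s² + 11s + 4.1K_p = 0 gives ζ = 11/(2√(4.1K_p)).
Setting ζ = 0.3666: √(4.1K_p) = 11/(2·0.3666) = 15, so K_p = 225.1/4.1 = 54.9.

K_p = 54.9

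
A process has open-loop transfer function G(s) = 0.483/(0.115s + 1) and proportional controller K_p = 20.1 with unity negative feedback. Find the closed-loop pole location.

s = -93.12

Closed loop: T(s) = K_p·G/(1+K_p·G) = 9.708/(0.115s + 1 + 9.708), with pole at s = −(1 + 9.708)/0.115 = −93.12.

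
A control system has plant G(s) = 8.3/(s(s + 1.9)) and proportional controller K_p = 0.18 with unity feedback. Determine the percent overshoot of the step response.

2.06%

The closed-loop denominator s² + 1.9s + 1.494 gives ω_n = √1.494 = 1.222 and ζ = 1.9/(2ω_n) = 0.7772.
%OS = 100·exp(−πζ/√(1−ζ²)) = 100·exp(−π·0.7772/√0.3959) = 2.06%.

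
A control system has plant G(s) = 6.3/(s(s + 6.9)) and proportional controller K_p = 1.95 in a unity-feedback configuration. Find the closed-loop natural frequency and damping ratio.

1 + K_p·G(s) = 0 gives s² + 6.9s + 12.29 = 0.
So ω_n² = 12.29 ⇒ ω_n = 3.505 rad/s, and ζ = 6.9/(2ω_n) = 0.984.

ω_n = 3.5 rad/s, ζ = 0.984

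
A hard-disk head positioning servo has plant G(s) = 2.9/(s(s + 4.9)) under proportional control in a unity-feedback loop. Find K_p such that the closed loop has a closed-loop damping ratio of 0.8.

K_p = 3.23

Closed-loop characteristic equation: s² + 4.9s + K_p·2.9 = 0.
So ω_n = √(2.9K_p) and 2ζω_n = 4.9, giving ζ = 4.9/(2√(2.9K_p)).
Setting ζ = 0.8: √(2.9K_p) = 4.9/(2·0.8) = 3.062, so K_p = 9.379/2.9 = 3.23.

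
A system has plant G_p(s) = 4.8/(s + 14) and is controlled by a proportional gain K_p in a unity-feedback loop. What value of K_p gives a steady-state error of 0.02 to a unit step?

K_p = 143

For a type-0 loop with proportional control, e_ss = 1/(1 + K_p·G_p(0)).
G_p(0) = 0.3429. Require 1/(1 + K_p·0.3429) = 0.02, so 1 + 0.3429·K_p = 50.
K_p = (50 − 1)/0.3429 = 143.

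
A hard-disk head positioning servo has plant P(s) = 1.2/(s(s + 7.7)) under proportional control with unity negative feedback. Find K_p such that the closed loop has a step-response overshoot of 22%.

K_p = 65.5

From %OS = 100·exp(−πζ/√(1−ζ²)) = 22%, ζ = −ln(0.22)/√(π²+ln²(0.22)) = 0.4342.
Characteristic equation s² + 7.7s + 1.2K_p = 0 gives ζ = 7.7/(2√(1.2K_p)).
Setting ζ = 0.4342: √(1.2K_p) = 7.7/(2·0.4342) = 8.868, so K_p = 78.63/1.2 = 65.5.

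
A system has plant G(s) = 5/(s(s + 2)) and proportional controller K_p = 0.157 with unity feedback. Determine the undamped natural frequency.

ω_n = 0.886 rad/s

With unity feedback the closed-loop characteristic equation is s² + 2s + 0.157·5 = s² + 2s + 0.785 = 0.
Matching s² + 2ζω_n s + ω_n²: ω_n = √0.785 = 0.886 rad/s and 2ζω_n = 2, so ζ = 2/(2·0.886) = 1.13.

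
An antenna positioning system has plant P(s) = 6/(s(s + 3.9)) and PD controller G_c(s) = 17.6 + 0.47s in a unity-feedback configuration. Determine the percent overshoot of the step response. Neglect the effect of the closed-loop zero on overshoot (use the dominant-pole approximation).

33.7%

Forward path: (17.6 + 0.47s)·6/(s(s+3.9)). The closed-loop characteristic equation is s² + (3.9 + 6·0.47)s + 6·17.6 = 0.
That is s² + 6.72s + 105.6 = 0, so ω_n = 10.28 rad/s and ζ = 6.72/(2·10.28) = 0.327.
%OS = 100·exp(−πζ/√(1−ζ²)) = 33.7%.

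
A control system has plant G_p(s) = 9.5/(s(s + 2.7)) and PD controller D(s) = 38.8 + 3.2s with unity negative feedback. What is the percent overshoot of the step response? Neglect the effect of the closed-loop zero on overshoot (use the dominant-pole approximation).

Forward path: (38.8 + 3.2s)·9.5/(s(s+2.7)). The closed-loop characteristic equation is s² + (2.7 + 9.5·3.2)s + 9.5·38.8 = 0.
That is s² + 33.1s + 368.6 = 0, so ω_n = 19.2 rad/s and ζ = 33.1/(2·19.2) = 0.862.
%OS = 100·exp(−πζ/√(1−ζ²)) = 0.478%.

0.478%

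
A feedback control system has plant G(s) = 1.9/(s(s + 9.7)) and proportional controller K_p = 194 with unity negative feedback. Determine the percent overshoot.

44%

From 1 + K_pG(s) = 0: s² + 9.7s + 368.6 = 0 ⇒ ω_n = 19.2, ζ = 0.2526.
%OS = 100·exp(−πζ/√(1−ζ²)) = 100·exp(−π·0.2526/√0.9362) = 44%.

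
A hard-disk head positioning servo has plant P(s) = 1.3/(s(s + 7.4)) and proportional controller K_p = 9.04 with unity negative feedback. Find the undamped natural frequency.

ω_n = 3.43 rad/s

The closed-loop denominator is s(s+7.4) + 9.04·1.3 = s² + 7.4s + 11.75.
So ω_n² = 11.75 ⇒ ω_n = 3.428 rad/s, and ζ = 7.4/(2ω_n) = 1.08.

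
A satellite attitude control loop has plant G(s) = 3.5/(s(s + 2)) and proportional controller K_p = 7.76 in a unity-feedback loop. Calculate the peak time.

Closed-loop characteristic equation: s² + 2s + 27.16 = 0, so ω_n = 5.212 rad/s and ζ = 2/(2·5.212) = 0.1919.
Damped frequency ω_d = ω_n√(1−ζ²) = 5.115 rad/s, so peak time T_p = π/ω_d = 0.614 s.

T_p = 0.614 s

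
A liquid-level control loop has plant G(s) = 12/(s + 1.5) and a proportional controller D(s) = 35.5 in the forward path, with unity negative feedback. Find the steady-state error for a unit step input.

The loop is type 0. Static position error constant K_pos = D(0)·G(0) = 35.5·8 = 284.
Steady-state error to a unit step: e_ss = 1/(1+K_pos) = 1/285 = 0.00351.

0.00351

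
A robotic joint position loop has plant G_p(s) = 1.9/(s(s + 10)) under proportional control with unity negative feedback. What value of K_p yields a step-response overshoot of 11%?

From %OS = 100·exp(−πζ/√(1−ζ²)) = 11%, ζ = −ln(0.11)/√(π²+ln²(0.11)) = 0.5749.
Characteristic equation s² + 10s + 1.9K_p = 0 gives ζ = 10/(2√(1.9K_p)).
Setting ζ = 0.5749: √(1.9K_p) = 10/(2·0.5749) = 8.697, so K_p = 75.64/1.9 = 39.8.

K_p = 39.8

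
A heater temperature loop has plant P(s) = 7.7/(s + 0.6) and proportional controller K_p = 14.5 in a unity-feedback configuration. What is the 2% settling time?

T_s ≈ 0.0356 s

Closed-loop transfer function: T(s) = K_p·P(s)/(1 + K_p·P(s)) = 111.7/(s + 0.6 + 111.7) = 111.7/(s + 112.2).
Time constant τ = 1/112.2 = 0.008909 s, so the 2% settling time is about 4τ = 0.0356 s.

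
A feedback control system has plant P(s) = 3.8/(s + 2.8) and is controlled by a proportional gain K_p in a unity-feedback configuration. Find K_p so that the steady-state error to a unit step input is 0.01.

K_p = 72.9

Steady-state error for a unit step on this type-0 loop is 1/(1 + K_p·P(0)).
P(0) = 1.357. Require 1/(1 + K_p·1.357) = 0.01, so 1 + 1.357·K_p = 100.
K_p = (100 − 1)/1.357 = 72.9.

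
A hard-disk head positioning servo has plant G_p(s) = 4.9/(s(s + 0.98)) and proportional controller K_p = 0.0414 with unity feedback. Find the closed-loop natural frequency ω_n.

The closed-loop denominator is s(s+0.98) + 0.0414·4.9 = s² + 0.98s + 0.2029.
Matching s² + 2ζω_n s + ω_n²: ω_n = √0.2029 = 0.4504 rad/s and 2ζω_n = 0.98, so ζ = 0.98/(2·0.4504) = 1.09.

ω_n = 0.45 rad/s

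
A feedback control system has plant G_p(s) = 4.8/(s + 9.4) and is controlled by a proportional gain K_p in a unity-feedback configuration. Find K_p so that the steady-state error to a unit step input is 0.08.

Steady-state error for a unit step on this type-0 loop is 1/(1 + K_p·G_p(0)).
G_p(0) = 0.5106. Require 1/(1 + K_p·0.5106) = 0.08, so 1 + 0.5106·K_p = 12.5.
K_p = (12.5 − 1)/0.5106 = 22.5.

K_p = 22.5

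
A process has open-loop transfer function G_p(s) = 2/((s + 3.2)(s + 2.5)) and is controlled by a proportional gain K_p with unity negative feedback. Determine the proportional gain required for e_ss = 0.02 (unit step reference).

K_p = 196

For a type-0 loop with proportional control, e_ss = 1/(1 + K_p·G_p(0)).
G_p(0) = 0.25. Require 1/(1 + K_p·0.25) = 0.02, so 1 + 0.25·K_p = 50.
K_p = (50 − 1)/0.25 = 196.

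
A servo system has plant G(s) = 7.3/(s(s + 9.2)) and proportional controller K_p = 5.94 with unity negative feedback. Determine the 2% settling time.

The closed-loop denominator s² + 9.2s + 43.36 gives ω_n = √43.36 = 6.585 and ζ = 9.2/(2ω_n) = 0.6986.
2% settling time T_s ≈ 4/(ζω_n) = 4/4.6 = 0.87 s.

T_s ≈ 0.87 s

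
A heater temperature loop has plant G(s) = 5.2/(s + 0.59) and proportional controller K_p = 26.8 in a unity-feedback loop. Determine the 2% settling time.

T_s ≈ 0.0286 s

Closed-loop transfer function: T(s) = K_p·G(s)/(1 + K_p·G(s)) = 139.4/(s + 0.59 + 139.4) = 139.4/(s + 140).
Time constant τ = 1/140 = 0.007145 s, so the 2% settling time is about 4τ = 0.0286 s.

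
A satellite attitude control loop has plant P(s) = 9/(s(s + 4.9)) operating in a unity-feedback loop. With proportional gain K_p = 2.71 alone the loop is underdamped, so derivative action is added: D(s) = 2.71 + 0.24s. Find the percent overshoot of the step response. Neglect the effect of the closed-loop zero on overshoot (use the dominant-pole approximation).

Forward path: (2.71 + 0.24s)·9/(s(s+4.9)). The closed-loop characteristic equation is s² + (4.9 + 9·0.24)s + 9·2.71 = 0.
That is s² + 7.06s + 24.39 = 0, so ω_n = 4.939 rad/s and ζ = 7.06/(2·4.939) = 0.7148.
%OS = 100·exp(−πζ/√(1−ζ²)) = 4.03%.

4.03%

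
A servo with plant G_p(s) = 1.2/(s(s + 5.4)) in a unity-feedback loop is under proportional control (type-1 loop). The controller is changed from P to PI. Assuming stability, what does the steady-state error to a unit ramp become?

0

The integrator raises the loop to type 2, so K_v → ∞ and e_ss to a ramp is zero.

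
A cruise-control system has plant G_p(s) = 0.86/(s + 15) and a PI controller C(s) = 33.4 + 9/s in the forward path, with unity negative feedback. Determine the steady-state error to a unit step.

The open loop C(s)G_p(s) has a pole at the origin (type 1), so the static position error constant is infinite and e_ss = 1/(1+∞) = 0.

0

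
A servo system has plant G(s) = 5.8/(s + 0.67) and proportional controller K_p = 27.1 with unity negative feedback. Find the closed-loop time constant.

τ = 0.00634 s

Closed-loop transfer function: T(s) = K_p·G(s)/(1 + K_p·G(s)) = 157.2/(s + 0.67 + 157.2) = 157.2/(s + 157.8).
Time constant τ = 1/157.8 = 0.00634 s.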